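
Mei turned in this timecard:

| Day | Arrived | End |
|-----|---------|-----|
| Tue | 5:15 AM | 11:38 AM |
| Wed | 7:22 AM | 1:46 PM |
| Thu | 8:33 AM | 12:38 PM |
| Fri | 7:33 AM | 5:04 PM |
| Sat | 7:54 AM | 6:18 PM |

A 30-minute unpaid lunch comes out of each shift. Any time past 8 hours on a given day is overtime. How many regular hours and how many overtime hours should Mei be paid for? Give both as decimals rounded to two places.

Tue: 5:15 AM–11:38 AM = 6 h 23 min; less 30 min break → 5 h 53 min
Wed: 7:22 AM–1:46 PM = 6 h 24 min; less 30 min break → 5 h 54 min
Thu: 8:33 AM–12:38 PM = 4 h 5 min; less 30 min break → 3 h 35 min
Fri: 7:33 AM–5:04 PM = 9 h 31 min; less 30 min break → 9 h 1 min
Sat: 7:54 AM–6:18 PM = 10 h 24 min; less 30 min break → 9 h 54 min
Tue reg 5 h 53 min / OT 0 h 0 min; Wed reg 5 h 54 min / OT 0 h 0 min; Thu reg 3 h 35 min / OT 0 h 0 min; Fri reg 8 h 0 min / OT 1 h 1 min; Sat reg 8 h 0 min / OT 1 h 54 min.
Totals: regular 31 h 22 min, overtime 2 h 55 min.

Regular 31.37 hours, overtime 2.92 hours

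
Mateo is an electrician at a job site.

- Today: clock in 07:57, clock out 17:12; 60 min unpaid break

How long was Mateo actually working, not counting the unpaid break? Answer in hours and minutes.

8 h 15 min

Today: 07:57–17:12 = 9 h 15 min; less 60 min break → 8 h 15 min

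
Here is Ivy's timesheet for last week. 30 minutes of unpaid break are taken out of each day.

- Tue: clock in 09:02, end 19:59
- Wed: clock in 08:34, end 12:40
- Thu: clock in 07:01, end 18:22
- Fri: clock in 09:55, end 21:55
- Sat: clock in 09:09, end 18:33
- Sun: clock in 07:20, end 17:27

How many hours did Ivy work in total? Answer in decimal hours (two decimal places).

54.92 hours

Tue: 09:02–19:59 = 10 h 57 min; less 30 min break → 10 h 27 min
Wed: 08:34–12:40 = 4 h 6 min; less 30 min break → 3 h 36 min
Thu: 07:01–18:22 = 11 h 21 min; less 30 min break → 10 h 51 min
Fri: 09:55–21:55 = 12 h 0 min; less 30 min break → 11 h 30 min
Sat: 09:09–18:33 = 9 h 24 min; less 30 min break → 8 h 54 min
Sun: 07:20–17:27 = 10 h 7 min; less 30 min break → 9 h 37 min
Total: 10 h 27 min + 3 h 36 min + 10 h 51 min + 11 h 30 min + 8 h 54 min + 9 h 37 min = 54 h 55 min.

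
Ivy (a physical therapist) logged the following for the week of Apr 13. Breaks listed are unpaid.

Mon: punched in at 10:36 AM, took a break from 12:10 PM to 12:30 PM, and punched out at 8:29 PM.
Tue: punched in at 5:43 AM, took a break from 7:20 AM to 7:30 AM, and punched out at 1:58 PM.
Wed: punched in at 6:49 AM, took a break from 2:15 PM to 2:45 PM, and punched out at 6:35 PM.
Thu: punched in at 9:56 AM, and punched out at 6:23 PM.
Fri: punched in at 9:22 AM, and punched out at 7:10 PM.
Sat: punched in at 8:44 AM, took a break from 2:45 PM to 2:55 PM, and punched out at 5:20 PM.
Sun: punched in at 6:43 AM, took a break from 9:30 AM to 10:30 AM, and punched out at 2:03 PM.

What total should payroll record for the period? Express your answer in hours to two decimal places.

61.92 hours

Mon: 10:36 AM–8:29 PM = 9 h 53 min; less 20 min break → 9 h 33 min
Tue: 5:43 AM–1:58 PM = 8 h 15 min; less 10 min break → 8 h 5 min
Wed: 6:49 AM–6:35 PM = 11 h 46 min; less 30 min break → 11 h 16 min
Thu: 9:56 AM–6:23 PM = 8 h 27 min
Fri: 9:22 AM–7:10 PM = 9 h 48 min
Sat: 8:44 AM–5:20 PM = 8 h 36 min; less 10 min break → 8 h 26 min
Sun: 6:43 AM–2:03 PM = 7 h 20 min; less 60 min break → 6 h 20 min
Total: 9 h 33 min + 8 h 5 min + 11 h 16 min + 8 h 27 min + 9 h 48 min + 8 h 26 min + 6 h 20 min = 61 h 55 min.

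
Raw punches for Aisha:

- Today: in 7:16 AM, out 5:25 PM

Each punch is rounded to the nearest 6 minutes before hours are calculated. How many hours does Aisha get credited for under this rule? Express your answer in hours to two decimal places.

Today: in 7:16 AM→7:18 AM, out 5:25 PM→5:24 PM; 10 h 6 min

10.10 hours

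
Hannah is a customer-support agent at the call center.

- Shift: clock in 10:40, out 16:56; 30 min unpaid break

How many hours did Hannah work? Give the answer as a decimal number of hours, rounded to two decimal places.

Shift: 10:40–16:56 = 6 h 16 min; less 30 min break → 5 h 46 min

5.77 hours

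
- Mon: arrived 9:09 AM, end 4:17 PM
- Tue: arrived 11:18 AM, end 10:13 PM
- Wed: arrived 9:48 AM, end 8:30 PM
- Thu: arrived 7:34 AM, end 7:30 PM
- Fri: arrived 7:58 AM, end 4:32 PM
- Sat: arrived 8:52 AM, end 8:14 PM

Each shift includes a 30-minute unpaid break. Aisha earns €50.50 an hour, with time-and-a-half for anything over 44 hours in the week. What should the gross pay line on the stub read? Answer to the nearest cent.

Mon: 9:09 AM–4:17 PM = 7 h 8 min; less 30 min break → 6 h 38 min
Tue: 11:18 AM–10:13 PM = 10 h 55 min; less 30 min break → 10 h 25 min
Wed: 9:48 AM–8:30 PM = 10 h 42 min; less 30 min break → 10 h 12 min
Thu: 7:34 AM–7:30 PM = 11 h 56 min; less 30 min break → 11 h 26 min
Fri: 7:58 AM–4:32 PM = 8 h 34 min; less 30 min break → 8 h 4 min
Sat: 8:52 AM–8:14 PM = 11 h 22 min; less 30 min break → 10 h 52 min
Total worked: 57 h 37 min = 3457 min.
Regular 44 h 0 min = 2640 min at €50.50/h; overtime 13 h 37 min = 817 min at €75.75/h.
Pay = (2640 × €50.50 + 817 × €75.75) ÷ 60 = €3253.46.

€3253.46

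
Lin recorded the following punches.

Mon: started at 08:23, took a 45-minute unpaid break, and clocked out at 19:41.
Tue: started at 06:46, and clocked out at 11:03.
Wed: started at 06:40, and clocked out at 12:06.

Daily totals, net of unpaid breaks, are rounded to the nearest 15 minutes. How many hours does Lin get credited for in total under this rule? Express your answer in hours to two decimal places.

Mon: 08:23–19:41 = 11 h 18 min − 45 min = 10 h 33 min → rounds to 10 h 30 min
Tue: 06:46–11:03 = 4 h 17 min → rounds to 4 h 15 min
Wed: 06:40–12:06 = 5 h 26 min → rounds to 5 h 30 min
Total credited: 20 h 15 min.

20.25 hours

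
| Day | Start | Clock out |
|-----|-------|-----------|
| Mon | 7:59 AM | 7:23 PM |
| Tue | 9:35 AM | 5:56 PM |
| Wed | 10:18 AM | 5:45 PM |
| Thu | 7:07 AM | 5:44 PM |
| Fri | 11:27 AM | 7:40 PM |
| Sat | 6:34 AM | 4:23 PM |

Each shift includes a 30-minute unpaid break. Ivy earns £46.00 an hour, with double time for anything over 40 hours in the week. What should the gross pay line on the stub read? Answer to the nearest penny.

£3022.20

Mon: 7:59 AM–7:23 PM = 11 h 24 min; less 30 min break → 10 h 54 min
Tue: 9:35 AM–5:56 PM = 8 h 21 min; less 30 min break → 7 h 51 min
Wed: 10:18 AM–5:45 PM = 7 h 27 min; less 30 min break → 6 h 57 min
Thu: 7:07 AM–5:44 PM = 10 h 37 min; less 30 min break → 10 h 7 min
Fri: 11:27 AM–7:40 PM = 8 h 13 min; less 30 min break → 7 h 43 min
Sat: 6:34 AM–4:23 PM = 9 h 49 min; less 30 min break → 9 h 19 min
Total worked: 52 h 51 min = 3171 min.
Regular 40 h 0 min = 2400 min at £46.00/h; overtime 12 h 51 min = 771 min at £92.00/h.
Pay = (2400 × £46.00 + 771 × £92.00) ÷ 60 = £3022.20.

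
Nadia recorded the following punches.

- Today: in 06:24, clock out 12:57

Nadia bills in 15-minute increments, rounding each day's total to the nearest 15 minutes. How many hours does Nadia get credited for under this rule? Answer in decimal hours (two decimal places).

6.50 hours

Today: 06:24–12:57 = 6 h 33 min → rounds to 6 h 30 min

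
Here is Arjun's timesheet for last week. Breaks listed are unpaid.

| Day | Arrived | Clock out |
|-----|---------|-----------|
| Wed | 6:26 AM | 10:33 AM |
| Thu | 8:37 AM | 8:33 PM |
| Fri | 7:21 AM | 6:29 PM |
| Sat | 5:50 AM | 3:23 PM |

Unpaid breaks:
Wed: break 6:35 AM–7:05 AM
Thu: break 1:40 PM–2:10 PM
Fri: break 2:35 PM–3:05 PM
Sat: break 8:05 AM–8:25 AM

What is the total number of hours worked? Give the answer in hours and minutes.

34 h 54 min

Wed: 6:26 AM–10:33 AM = 4 h 7 min; less 30 min break → 3 h 37 min
Thu: 8:37 AM–8:33 PM = 11 h 56 min; less 30 min break → 11 h 26 min
Fri: 7:21 AM–6:29 PM = 11 h 8 min; less 30 min break → 10 h 38 min
Sat: 5:50 AM–3:23 PM = 9 h 33 min; less 20 min break → 9 h 13 min
Total: 3 h 37 min + 11 h 26 min + 10 h 38 min + 9 h 13 min = 34 h 54 min.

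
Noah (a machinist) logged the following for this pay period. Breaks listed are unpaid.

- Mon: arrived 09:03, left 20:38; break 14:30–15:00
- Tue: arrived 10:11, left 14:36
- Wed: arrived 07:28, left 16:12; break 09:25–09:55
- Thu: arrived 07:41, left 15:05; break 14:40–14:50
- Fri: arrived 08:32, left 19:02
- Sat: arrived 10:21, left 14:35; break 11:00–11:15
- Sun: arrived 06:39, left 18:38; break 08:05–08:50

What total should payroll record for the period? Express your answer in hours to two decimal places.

Mon: 09:03–20:38 = 11 h 35 min; less 30 min break → 11 h 5 min
Tue: 10:11–14:36 = 4 h 25 min
Wed: 07:28–16:12 = 8 h 44 min; less 30 min break → 8 h 14 min
Thu: 07:41–15:05 = 7 h 24 min; less 10 min break → 7 h 14 min
Fri: 08:32–19:02 = 10 h 30 min
Sat: 10:21–14:35 = 4 h 14 min; less 15 min break → 3 h 59 min
Sun: 06:39–18:38 = 11 h 59 min; less 45 min break → 11 h 14 min
Total: 11 h 5 min + 4 h 25 min + 8 h 14 min + 7 h 14 min + 10 h 30 min + 3 h 59 min + 11 h 14 min = 56 h 41 min.

56.68 hours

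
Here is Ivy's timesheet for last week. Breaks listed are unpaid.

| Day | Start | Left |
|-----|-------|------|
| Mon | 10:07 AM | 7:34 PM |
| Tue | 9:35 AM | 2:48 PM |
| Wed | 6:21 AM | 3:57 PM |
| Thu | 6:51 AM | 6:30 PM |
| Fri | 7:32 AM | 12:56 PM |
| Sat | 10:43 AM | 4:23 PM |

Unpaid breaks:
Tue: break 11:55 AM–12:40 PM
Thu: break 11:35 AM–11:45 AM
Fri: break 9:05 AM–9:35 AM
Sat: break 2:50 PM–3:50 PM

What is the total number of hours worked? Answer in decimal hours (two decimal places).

Mon: 10:07 AM–7:34 PM = 9 h 27 min
Tue: 9:35 AM–2:48 PM = 5 h 13 min; less 45 min break → 4 h 28 min
Wed: 6:21 AM–3:57 PM = 9 h 36 min
Thu: 6:51 AM–6:30 PM = 11 h 39 min; less 10 min break → 11 h 29 min
Fri: 7:32 AM–12:56 PM = 5 h 24 min; less 30 min break → 4 h 54 min
Sat: 10:43 AM–4:23 PM = 5 h 40 min; less 60 min break → 4 h 40 min
Total: 9 h 27 min + 4 h 28 min + 9 h 36 min + 11 h 29 min + 4 h 54 min + 4 h 40 min = 44 h 34 min.

44.57 hours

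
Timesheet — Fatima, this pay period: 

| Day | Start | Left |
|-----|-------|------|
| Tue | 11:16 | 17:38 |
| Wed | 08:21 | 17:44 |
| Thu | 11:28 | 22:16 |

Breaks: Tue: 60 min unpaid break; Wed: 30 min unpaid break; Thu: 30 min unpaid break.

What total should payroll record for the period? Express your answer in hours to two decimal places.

24.55 hours

Tue: 11:16–17:38 = 6 h 22 min; less 60 min break → 5 h 22 min
Wed: 08:21–17:44 = 9 h 23 min; less 30 min break → 8 h 53 min
Thu: 11:28–22:16 = 10 h 48 min; less 30 min break → 10 h 18 min
Total: 5 h 22 min + 8 h 53 min + 10 h 18 min = 24 h 33 min.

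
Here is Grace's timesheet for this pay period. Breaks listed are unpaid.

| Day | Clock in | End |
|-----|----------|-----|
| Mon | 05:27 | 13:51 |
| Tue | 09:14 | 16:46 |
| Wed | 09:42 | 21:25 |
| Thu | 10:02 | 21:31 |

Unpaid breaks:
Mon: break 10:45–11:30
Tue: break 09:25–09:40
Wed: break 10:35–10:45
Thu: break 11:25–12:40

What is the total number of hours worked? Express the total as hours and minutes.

Mon: 05:27–13:51 = 8 h 24 min; less 45 min break → 7 h 39 min
Tue: 09:14–16:46 = 7 h 32 min; less 15 min break → 7 h 17 min
Wed: 09:42–21:25 = 11 h 43 min; less 10 min break → 11 h 33 min
Thu: 10:02–21:31 = 11 h 29 min; less 75 min break → 10 h 14 min
Total: 7 h 39 min + 7 h 17 min + 11 h 33 min + 10 h 14 min = 36 h 43 min.

36 h 43 min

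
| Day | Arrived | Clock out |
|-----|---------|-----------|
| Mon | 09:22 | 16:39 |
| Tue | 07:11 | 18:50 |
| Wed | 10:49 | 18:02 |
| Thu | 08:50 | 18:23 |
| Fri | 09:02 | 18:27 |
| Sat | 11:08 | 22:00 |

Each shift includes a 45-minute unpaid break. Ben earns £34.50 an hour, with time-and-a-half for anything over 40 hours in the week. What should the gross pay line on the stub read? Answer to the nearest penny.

£1974.26

Mon: 09:22–16:39 = 7 h 17 min; less 45 min break → 6 h 32 min
Tue: 07:11–18:50 = 11 h 39 min; less 45 min break → 10 h 54 min
Wed: 10:49–18:02 = 7 h 13 min; less 45 min break → 6 h 28 min
Thu: 08:50–18:23 = 9 h 33 min; less 45 min break → 8 h 48 min
Fri: 09:02–18:27 = 9 h 25 min; less 45 min break → 8 h 40 min
Sat: 11:08–22:00 = 10 h 52 min; less 45 min break → 10 h 7 min
Total worked: 51 h 29 min = 3089 min.
Regular 40 h 0 min = 2400 min at £34.50/h; overtime 11 h 29 min = 689 min at £51.75/h.
Pay = (2400 × £34.50 + 689 × £51.75) ÷ 60 = £1974.26.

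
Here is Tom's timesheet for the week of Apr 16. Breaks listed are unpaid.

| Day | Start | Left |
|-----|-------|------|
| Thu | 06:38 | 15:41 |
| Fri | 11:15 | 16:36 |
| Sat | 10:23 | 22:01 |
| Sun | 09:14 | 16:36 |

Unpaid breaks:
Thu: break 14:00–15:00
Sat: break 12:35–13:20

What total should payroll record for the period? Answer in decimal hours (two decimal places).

31.65 hours

Thu: 06:38–15:41 = 9 h 3 min; less 60 min break → 8 h 3 min
Fri: 11:15–16:36 = 5 h 21 min
Sat: 10:23–22:01 = 11 h 38 min; less 45 min break → 10 h 53 min
Sun: 09:14–16:36 = 7 h 22 min
Total: 8 h 3 min + 5 h 21 min + 10 h 53 min + 7 h 22 min = 31 h 39 min.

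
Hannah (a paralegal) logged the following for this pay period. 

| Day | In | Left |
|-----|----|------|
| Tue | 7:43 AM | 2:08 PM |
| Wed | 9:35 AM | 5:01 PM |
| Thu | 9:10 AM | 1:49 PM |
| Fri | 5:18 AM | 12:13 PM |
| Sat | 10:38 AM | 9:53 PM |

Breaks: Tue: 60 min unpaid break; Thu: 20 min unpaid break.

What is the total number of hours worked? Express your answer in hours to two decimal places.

35.33 hours

Tue: 7:43 AM–2:08 PM = 6 h 25 min; less 60 min break → 5 h 25 min
Wed: 9:35 AM–5:01 PM = 7 h 26 min
Thu: 9:10 AM–1:49 PM = 4 h 39 min; less 20 min break → 4 h 19 min
Fri: 5:18 AM–12:13 PM = 6 h 55 min
Sat: 10:38 AM–9:53 PM = 11 h 15 min
Total: 5 h 25 min + 7 h 26 min + 4 h 19 min + 6 h 55 min + 11 h 15 min = 35 h 20 min.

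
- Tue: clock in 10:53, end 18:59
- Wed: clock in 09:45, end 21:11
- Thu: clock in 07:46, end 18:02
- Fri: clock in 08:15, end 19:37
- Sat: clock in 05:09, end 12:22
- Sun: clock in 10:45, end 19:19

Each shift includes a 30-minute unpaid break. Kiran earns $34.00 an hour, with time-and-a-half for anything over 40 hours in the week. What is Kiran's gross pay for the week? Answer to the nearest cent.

$2071.45

Tue: 10:53–18:59 = 8 h 6 min; less 30 min break → 7 h 36 min
Wed: 09:45–21:11 = 11 h 26 min; less 30 min break → 10 h 56 min
Thu: 07:46–18:02 = 10 h 16 min; less 30 min break → 9 h 46 min
Fri: 08:15–19:37 = 11 h 22 min; less 30 min break → 10 h 52 min
Sat: 05:09–12:22 = 7 h 13 min; less 30 min break → 6 h 43 min
Sun: 10:45–19:19 = 8 h 34 min; less 30 min break → 8 h 4 min
Total worked: 53 h 57 min = 3237 min.
Regular 40 h 0 min = 2400 min at $34.00/h; overtime 13 h 57 min = 837 min at $51.00/h.
Pay = (2400 × $34.00 + 837 × $51.00) ÷ 60 = $2071.45.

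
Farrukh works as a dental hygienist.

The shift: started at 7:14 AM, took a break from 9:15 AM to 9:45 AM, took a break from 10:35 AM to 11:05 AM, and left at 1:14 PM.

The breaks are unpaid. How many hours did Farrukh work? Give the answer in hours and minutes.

5 h 0 min

The shift: 7:14 AM–1:14 PM = 6 h 0 min; less 60 min break → 5 h 0 min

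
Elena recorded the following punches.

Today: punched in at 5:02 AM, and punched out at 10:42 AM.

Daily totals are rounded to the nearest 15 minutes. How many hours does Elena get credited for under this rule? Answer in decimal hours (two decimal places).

Today: 5:02 AM–10:42 AM = 5 h 40 min → rounds to 5 h 45 min

5.75 hours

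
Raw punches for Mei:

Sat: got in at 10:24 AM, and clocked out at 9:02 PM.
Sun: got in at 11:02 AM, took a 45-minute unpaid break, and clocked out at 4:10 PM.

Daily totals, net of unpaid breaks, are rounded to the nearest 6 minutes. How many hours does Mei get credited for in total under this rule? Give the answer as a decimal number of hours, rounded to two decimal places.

15.00 hours

Sat: 10:24 AM–9:02 PM = 10 h 38 min → rounds to 10 h 36 min
Sun: 11:02 AM–4:10 PM = 5 h 8 min − 45 min = 4 h 23 min → rounds to 4 h 24 min
Total credited: 15 h 0 min.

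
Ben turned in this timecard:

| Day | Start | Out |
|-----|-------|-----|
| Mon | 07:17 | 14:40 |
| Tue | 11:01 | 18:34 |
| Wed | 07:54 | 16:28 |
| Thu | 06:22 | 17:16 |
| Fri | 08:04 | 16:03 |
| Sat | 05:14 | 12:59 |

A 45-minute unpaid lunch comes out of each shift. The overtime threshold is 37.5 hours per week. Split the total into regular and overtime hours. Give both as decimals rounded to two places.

Mon: 07:17–14:40 = 7 h 23 min; less 45 min break → 6 h 38 min
Tue: 11:01–18:34 = 7 h 33 min; less 45 min break → 6 h 48 min
Wed: 07:54–16:28 = 8 h 34 min; less 45 min break → 7 h 49 min
Thu: 06:22–17:16 = 10 h 54 min; less 45 min break → 10 h 9 min
Fri: 08:04–16:03 = 7 h 59 min; less 45 min break → 7 h 14 min
Sat: 05:14–12:59 = 7 h 45 min; less 45 min break → 7 h 0 min
Total worked: 45 h 38 min = 45.63 h.
Threshold 37.5 h → overtime 8 h 8 min, regular 37 h 30 min.

Regular 37.50 hours, overtime 8.13 hours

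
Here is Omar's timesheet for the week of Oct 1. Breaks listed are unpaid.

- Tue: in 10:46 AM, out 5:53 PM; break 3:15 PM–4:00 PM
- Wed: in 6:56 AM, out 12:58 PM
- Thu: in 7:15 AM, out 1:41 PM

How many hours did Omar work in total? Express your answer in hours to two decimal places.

18.83 hours

Tue: 10:46 AM–5:53 PM = 7 h 7 min; less 45 min break → 6 h 22 min
Wed: 6:56 AM–12:58 PM = 6 h 2 min
Thu: 7:15 AM–1:41 PM = 6 h 26 min
Total: 6 h 22 min + 6 h 2 min + 6 h 26 min = 18 h 50 min.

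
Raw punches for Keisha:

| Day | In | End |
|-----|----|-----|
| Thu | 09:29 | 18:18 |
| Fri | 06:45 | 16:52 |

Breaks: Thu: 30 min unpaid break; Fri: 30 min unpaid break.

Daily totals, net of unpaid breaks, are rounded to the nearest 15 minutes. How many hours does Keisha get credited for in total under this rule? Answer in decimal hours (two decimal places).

Thu: 09:29–18:18 = 8 h 49 min − 30 min = 8 h 19 min → rounds to 8 h 15 min
Fri: 06:45–16:52 = 10 h 7 min − 30 min = 9 h 37 min → rounds to 9 h 30 min
Total credited: 17 h 45 min.

17.75 hours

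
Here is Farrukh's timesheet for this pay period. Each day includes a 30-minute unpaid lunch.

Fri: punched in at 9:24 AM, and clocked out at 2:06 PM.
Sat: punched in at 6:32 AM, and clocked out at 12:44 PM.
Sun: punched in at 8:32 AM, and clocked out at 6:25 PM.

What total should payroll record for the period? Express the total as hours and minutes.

19 h 17 min

Fri: 9:24 AM–2:06 PM = 4 h 42 min; less 30 min break → 4 h 12 min
Sat: 6:32 AM–12:44 PM = 6 h 12 min; less 30 min break → 5 h 42 min
Sun: 8:32 AM–6:25 PM = 9 h 53 min; less 30 min break → 9 h 23 min
Total: 4 h 12 min + 5 h 42 min + 9 h 23 min = 19 h 17 min.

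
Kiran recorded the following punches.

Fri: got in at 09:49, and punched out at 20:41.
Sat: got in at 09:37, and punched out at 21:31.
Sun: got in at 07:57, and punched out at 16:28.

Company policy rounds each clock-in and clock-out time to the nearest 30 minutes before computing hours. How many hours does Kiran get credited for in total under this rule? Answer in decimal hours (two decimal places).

31.00 hours

Fri: in 09:49→10:00, out 20:41→20:30; 10 h 30 min
Sat: in 09:37→09:30, out 21:31→21:30; 12 h 0 min
Sun: in 07:57→08:00, out 16:28→16:30; 8 h 30 min
Total credited: 31 h 0 min.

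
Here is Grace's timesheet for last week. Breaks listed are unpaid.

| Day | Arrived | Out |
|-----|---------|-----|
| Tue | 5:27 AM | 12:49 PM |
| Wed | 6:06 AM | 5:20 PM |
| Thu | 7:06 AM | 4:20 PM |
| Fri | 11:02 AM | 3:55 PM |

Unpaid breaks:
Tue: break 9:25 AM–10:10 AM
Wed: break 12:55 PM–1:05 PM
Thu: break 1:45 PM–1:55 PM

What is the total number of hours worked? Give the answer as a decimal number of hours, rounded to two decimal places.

31.63 hours

Tue: 5:27 AM–12:49 PM = 7 h 22 min; less 45 min break → 6 h 37 min
Wed: 6:06 AM–5:20 PM = 11 h 14 min; less 10 min break → 11 h 4 min
Thu: 7:06 AM–4:20 PM = 9 h 14 min; less 10 min break → 9 h 4 min
Fri: 11:02 AM–3:55 PM = 4 h 53 min
Total: 6 h 37 min + 11 h 4 min + 9 h 4 min + 4 h 53 min = 31 h 38 min.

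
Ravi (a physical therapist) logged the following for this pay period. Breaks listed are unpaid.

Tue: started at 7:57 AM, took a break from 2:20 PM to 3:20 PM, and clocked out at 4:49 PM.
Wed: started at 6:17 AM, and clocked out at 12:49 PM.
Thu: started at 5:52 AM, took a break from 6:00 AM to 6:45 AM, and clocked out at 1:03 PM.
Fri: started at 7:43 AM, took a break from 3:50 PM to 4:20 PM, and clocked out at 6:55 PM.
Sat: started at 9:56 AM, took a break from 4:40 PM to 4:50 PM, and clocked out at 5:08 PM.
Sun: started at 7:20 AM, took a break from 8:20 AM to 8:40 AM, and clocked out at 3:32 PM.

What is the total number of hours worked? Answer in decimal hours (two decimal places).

Tue: 7:57 AM–4:49 PM = 8 h 52 min; less 60 min break → 7 h 52 min
Wed: 6:17 AM–12:49 PM = 6 h 32 min
Thu: 5:52 AM–1:03 PM = 7 h 11 min; less 45 min break → 6 h 26 min
Fri: 7:43 AM–6:55 PM = 11 h 12 min; less 30 min break → 10 h 42 min
Sat: 9:56 AM–5:08 PM = 7 h 12 min; less 10 min break → 7 h 2 min
Sun: 7:20 AM–3:32 PM = 8 h 12 min; less 20 min break → 7 h 52 min
Total: 7 h 52 min + 6 h 32 min + 6 h 26 min + 10 h 42 min + 7 h 2 min + 7 h 52 min = 46 h 26 min.

46.43 hours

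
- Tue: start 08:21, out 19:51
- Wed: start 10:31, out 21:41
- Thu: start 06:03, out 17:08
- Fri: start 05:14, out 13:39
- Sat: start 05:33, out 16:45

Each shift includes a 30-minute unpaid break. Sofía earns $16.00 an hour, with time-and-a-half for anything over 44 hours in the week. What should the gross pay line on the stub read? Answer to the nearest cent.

$868.80

Tue: 08:21–19:51 = 11 h 30 min; less 30 min break → 11 h 0 min
Wed: 10:31–21:41 = 11 h 10 min; less 30 min break → 10 h 40 min
Thu: 06:03–17:08 = 11 h 5 min; less 30 min break → 10 h 35 min
Fri: 05:14–13:39 = 8 h 25 min; less 30 min break → 7 h 55 min
Sat: 05:33–16:45 = 11 h 12 min; less 30 min break → 10 h 42 min
Total worked: 50 h 52 min = 3052 min.
Regular 44 h 0 min = 2640 min at $16.00/h; overtime 6 h 52 min = 412 min at $24.00/h.
Pay = (2640 × $16.00 + 412 × $24.00) ÷ 60 = $868.80.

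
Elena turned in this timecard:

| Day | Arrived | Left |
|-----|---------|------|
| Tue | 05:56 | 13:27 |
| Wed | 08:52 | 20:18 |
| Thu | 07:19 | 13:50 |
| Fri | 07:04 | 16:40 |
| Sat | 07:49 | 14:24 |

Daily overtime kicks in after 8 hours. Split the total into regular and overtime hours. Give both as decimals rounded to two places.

Tue: 05:56–13:27 = 7 h 31 min
Wed: 08:52–20:18 = 11 h 26 min
Thu: 07:19–13:50 = 6 h 31 min
Fri: 07:04–16:40 = 9 h 36 min
Sat: 07:49–14:24 = 6 h 35 min
Tue reg 7 h 31 min / OT 0 h 0 min; Wed reg 8 h 0 min / OT 3 h 26 min; Thu reg 6 h 31 min / OT 0 h 0 min; Fri reg 8 h 0 min / OT 1 h 36 min; Sat reg 6 h 35 min / OT 0 h 0 min.
Totals: regular 36 h 37 min, overtime 5 h 2 min.

Regular 36.62 hours, overtime 5.03 hours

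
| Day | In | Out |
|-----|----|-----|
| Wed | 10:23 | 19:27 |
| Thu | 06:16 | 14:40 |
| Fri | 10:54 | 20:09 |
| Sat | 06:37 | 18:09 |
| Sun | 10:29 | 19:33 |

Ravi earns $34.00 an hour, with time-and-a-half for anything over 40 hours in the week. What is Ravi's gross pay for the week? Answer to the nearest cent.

$1733.15

Wed: 10:23–19:27 = 9 h 4 min
Thu: 06:16–14:40 = 8 h 24 min
Fri: 10:54–20:09 = 9 h 15 min
Sat: 06:37–18:09 = 11 h 32 min
Sun: 10:29–19:33 = 9 h 4 min
Total worked: 47 h 19 min = 2839 min.
Regular 40 h 0 min = 2400 min at $34.00/h; overtime 7 h 19 min = 439 min at $51.00/h.
Pay = (2400 × $34.00 + 439 × $51.00) ÷ 60 = $1733.15.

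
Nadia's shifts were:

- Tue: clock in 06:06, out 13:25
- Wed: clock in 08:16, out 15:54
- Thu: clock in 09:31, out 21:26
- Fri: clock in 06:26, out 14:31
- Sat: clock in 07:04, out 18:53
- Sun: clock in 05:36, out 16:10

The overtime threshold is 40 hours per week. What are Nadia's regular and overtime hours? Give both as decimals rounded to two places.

Regular 40.00 hours, overtime 17.33 hours

Tue: 06:06–13:25 = 7 h 19 min
Wed: 08:16–15:54 = 7 h 38 min
Thu: 09:31–21:26 = 11 h 55 min
Fri: 06:26–14:31 = 8 h 5 min
Sat: 07:04–18:53 = 11 h 49 min
Sun: 05:36–16:10 = 10 h 34 min
Total worked: 57 h 20 min = 57.33 h.
Threshold 40 h → overtime 17 h 20 min, regular 40 h 0 min.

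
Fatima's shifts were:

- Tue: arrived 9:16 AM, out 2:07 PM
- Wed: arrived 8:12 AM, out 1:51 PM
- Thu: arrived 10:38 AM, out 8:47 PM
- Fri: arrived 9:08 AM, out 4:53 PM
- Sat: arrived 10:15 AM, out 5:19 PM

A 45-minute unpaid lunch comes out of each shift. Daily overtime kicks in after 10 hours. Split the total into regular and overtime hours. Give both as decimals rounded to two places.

Regular 31.72 hours, overtime 0.00 hours

Tue: 9:16 AM–2:07 PM = 4 h 51 min; less 45 min break → 4 h 6 min
Wed: 8:12 AM–1:51 PM = 5 h 39 min; less 45 min break → 4 h 54 min
Thu: 10:38 AM–8:47 PM = 10 h 9 min; less 45 min break → 9 h 24 min
Fri: 9:08 AM–4:53 PM = 7 h 45 min; less 45 min break → 7 h 0 min
Sat: 10:15 AM–5:19 PM = 7 h 4 min; less 45 min break → 6 h 19 min
Tue reg 4 h 6 min / OT 0 h 0 min; Wed reg 4 h 54 min / OT 0 h 0 min; Thu reg 9 h 24 min / OT 0 h 0 min; Fri reg 7 h 0 min / OT 0 h 0 min; Sat reg 6 h 19 min / OT 0 h 0 min.
Totals: regular 31 h 43 min, overtime 0 h 0 min.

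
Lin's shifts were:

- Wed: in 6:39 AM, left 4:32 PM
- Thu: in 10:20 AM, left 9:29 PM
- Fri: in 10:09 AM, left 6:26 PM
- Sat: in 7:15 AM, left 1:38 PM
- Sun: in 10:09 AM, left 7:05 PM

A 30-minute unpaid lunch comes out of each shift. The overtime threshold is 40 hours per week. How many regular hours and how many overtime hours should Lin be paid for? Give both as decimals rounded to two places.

Wed: 6:39 AM–4:32 PM = 9 h 53 min; less 30 min break → 9 h 23 min
Thu: 10:20 AM–9:29 PM = 11 h 9 min; less 30 min break → 10 h 39 min
Fri: 10:09 AM–6:26 PM = 8 h 17 min; less 30 min break → 7 h 47 min
Sat: 7:15 AM–1:38 PM = 6 h 23 min; less 30 min break → 5 h 53 min
Sun: 10:09 AM–7:05 PM = 8 h 56 min; less 30 min break → 8 h 26 min
Total worked: 42 h 8 min = 42.13 h.
Threshold 40 h → overtime 2 h 8 min, regular 40 h 0 min.

Regular 40.00 hours, overtime 2.13 hours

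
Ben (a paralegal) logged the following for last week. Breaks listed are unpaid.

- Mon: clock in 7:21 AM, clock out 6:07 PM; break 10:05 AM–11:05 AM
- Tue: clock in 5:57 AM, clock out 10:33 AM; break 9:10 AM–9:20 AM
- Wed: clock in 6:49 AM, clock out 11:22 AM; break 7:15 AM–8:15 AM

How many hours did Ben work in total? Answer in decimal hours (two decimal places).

17.75 hours

Mon: 7:21 AM–6:07 PM = 10 h 46 min; less 60 min break → 9 h 46 min
Tue: 5:57 AM–10:33 AM = 4 h 36 min; less 10 min break → 4 h 26 min
Wed: 6:49 AM–11:22 AM = 4 h 33 min; less 60 min break → 3 h 33 min
Total: 9 h 46 min + 4 h 26 min + 3 h 33 min = 17 h 45 min.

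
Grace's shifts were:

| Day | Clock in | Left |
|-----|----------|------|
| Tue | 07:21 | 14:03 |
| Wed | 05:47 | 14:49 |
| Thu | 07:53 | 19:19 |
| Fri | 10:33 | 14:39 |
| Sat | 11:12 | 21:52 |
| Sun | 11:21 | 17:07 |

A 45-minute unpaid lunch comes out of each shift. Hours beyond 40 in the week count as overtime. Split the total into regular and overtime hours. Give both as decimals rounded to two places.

Tue: 07:21–14:03 = 6 h 42 min; less 45 min break → 5 h 57 min
Wed: 05:47–14:49 = 9 h 2 min; less 45 min break → 8 h 17 min
Thu: 07:53–19:19 = 11 h 26 min; less 45 min break → 10 h 41 min
Fri: 10:33–14:39 = 4 h 6 min; less 45 min break → 3 h 21 min
Sat: 11:12–21:52 = 10 h 40 min; less 45 min break → 9 h 55 min
Sun: 11:21–17:07 = 5 h 46 min; less 45 min break → 5 h 1 min
Total worked: 43 h 12 min = 43.20 h.
Threshold 40 h → overtime 3 h 12 min, regular 40 h 0 min.

Regular 40.00 hours, overtime 3.20 hours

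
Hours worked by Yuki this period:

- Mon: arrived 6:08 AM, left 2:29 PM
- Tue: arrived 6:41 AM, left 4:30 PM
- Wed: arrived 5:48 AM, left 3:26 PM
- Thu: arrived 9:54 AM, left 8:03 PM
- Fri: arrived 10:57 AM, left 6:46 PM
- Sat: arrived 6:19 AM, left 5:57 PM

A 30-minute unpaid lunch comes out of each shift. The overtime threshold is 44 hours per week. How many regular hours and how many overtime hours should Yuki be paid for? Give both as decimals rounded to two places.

Mon: 6:08 AM–2:29 PM = 8 h 21 min; less 30 min break → 7 h 51 min
Tue: 6:41 AM–4:30 PM = 9 h 49 min; less 30 min break → 9 h 19 min
Wed: 5:48 AM–3:26 PM = 9 h 38 min; less 30 min break → 9 h 8 min
Thu: 9:54 AM–8:03 PM = 10 h 9 min; less 30 min break → 9 h 39 min
Fri: 10:57 AM–6:46 PM = 7 h 49 min; less 30 min break → 7 h 19 min
Sat: 6:19 AM–5:57 PM = 11 h 38 min; less 30 min break → 11 h 8 min
Total worked: 54 h 24 min = 54.40 h.
Threshold 44 h → overtime 10 h 24 min, regular 44 h 0 min.

Regular 44.00 hours, overtime 10.40 hours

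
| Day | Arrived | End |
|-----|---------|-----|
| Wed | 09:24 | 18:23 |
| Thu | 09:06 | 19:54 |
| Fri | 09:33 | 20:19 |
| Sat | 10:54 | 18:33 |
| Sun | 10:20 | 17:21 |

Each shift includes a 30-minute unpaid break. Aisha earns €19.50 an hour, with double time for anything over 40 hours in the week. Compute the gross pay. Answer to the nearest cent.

Wed: 09:24–18:23 = 8 h 59 min; less 30 min break → 8 h 29 min
Thu: 09:06–19:54 = 10 h 48 min; less 30 min break → 10 h 18 min
Fri: 09:33–20:19 = 10 h 46 min; less 30 min break → 10 h 16 min
Sat: 10:54–18:33 = 7 h 39 min; less 30 min break → 7 h 9 min
Sun: 10:20–17:21 = 7 h 1 min; less 30 min break → 6 h 31 min
Total worked: 42 h 43 min = 2563 min.
Regular 40 h 0 min = 2400 min at €19.50/h; overtime 2 h 43 min = 163 min at €39.00/h.
Pay = (2400 × €19.50 + 163 × €39.00) ÷ 60 = €885.95.

€885.95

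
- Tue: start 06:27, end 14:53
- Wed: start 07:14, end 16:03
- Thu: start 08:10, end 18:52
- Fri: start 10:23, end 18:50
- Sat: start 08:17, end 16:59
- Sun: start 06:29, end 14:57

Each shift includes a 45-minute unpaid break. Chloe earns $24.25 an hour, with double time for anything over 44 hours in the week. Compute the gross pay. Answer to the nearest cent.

Tue: 06:27–14:53 = 8 h 26 min; less 45 min break → 7 h 41 min
Wed: 07:14–16:03 = 8 h 49 min; less 45 min break → 8 h 4 min
Thu: 08:10–18:52 = 10 h 42 min; less 45 min break → 9 h 57 min
Fri: 10:23–18:50 = 8 h 27 min; less 45 min break → 7 h 42 min
Sat: 08:17–16:59 = 8 h 42 min; less 45 min break → 7 h 57 min
Sun: 06:29–14:57 = 8 h 28 min; less 45 min break → 7 h 43 min
Total worked: 49 h 4 min = 2944 min.
Regular 44 h 0 min = 2640 min at $24.25/h; overtime 5 h 4 min = 304 min at $48.50/h.
Pay = (2640 × $24.25 + 304 × $48.50) ÷ 60 = $1312.73.

$1312.73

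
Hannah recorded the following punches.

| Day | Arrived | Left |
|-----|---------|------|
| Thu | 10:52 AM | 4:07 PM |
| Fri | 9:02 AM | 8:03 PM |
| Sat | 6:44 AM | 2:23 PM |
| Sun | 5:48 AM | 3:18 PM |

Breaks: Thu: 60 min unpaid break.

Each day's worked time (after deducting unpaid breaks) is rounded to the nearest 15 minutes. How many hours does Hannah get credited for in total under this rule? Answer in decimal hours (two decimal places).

32.50 hours

Thu: 10:52 AM–4:07 PM = 5 h 15 min − 60 min = 4 h 15 min → rounds to 4 h 15 min
Fri: 9:02 AM–8:03 PM = 11 h 1 min → rounds to 11 h 0 min
Sat: 6:44 AM–2:23 PM = 7 h 39 min → rounds to 7 h 45 min
Sun: 5:48 AM–3:18 PM = 9 h 30 min → rounds to 9 h 30 min
Total credited: 32 h 30 min.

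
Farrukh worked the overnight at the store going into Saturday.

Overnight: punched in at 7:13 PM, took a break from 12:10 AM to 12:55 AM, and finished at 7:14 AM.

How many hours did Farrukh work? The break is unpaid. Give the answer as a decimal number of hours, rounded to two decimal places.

Overnight: 7:13 PM → midnight = 4 h 47 min; midnight → 7:14 AM = 7 h 14 min; span 12 h 1 min; less 45 min break → 11 h 16 min

11.27 hours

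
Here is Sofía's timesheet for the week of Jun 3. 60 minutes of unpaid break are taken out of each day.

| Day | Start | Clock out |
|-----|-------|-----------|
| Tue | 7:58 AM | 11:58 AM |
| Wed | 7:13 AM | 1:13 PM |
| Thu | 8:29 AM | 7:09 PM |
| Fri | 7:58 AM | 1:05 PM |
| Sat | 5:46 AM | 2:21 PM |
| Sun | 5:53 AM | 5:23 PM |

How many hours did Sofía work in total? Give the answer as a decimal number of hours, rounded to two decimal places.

39.87 hours

Tue: 7:58 AM–11:58 AM = 4 h 0 min; less 60 min break → 3 h 0 min
Wed: 7:13 AM–1:13 PM = 6 h 0 min; less 60 min break → 5 h 0 min
Thu: 8:29 AM–7:09 PM = 10 h 40 min; less 60 min break → 9 h 40 min
Fri: 7:58 AM–1:05 PM = 5 h 7 min; less 60 min break → 4 h 7 min
Sat: 5:46 AM–2:21 PM = 8 h 35 min; less 60 min break → 7 h 35 min
Sun: 5:53 AM–5:23 PM = 11 h 30 min; less 60 min break → 10 h 30 min
Total: 3 h 0 min + 5 h 0 min + 9 h 40 min + 4 h 7 min + 7 h 35 min + 10 h 30 min = 39 h 52 min.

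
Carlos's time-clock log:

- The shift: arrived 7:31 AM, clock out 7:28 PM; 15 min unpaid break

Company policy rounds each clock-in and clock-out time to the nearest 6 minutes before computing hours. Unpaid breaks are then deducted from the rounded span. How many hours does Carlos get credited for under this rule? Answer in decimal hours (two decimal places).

The shift: in 7:31 AM→7:30 AM, out 7:28 PM→7:30 PM; 12 h 0 min − 15 min = 11 h 45 min

11.75 hours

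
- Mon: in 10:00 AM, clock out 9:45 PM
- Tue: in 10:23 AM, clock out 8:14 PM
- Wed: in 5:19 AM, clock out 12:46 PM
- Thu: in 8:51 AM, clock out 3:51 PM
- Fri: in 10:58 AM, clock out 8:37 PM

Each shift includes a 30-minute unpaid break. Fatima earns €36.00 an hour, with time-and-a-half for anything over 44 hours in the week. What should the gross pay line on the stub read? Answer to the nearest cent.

€1555.20

Mon: 10:00 AM–9:45 PM = 11 h 45 min; less 30 min break → 11 h 15 min
Tue: 10:23 AM–8:14 PM = 9 h 51 min; less 30 min break → 9 h 21 min
Wed: 5:19 AM–12:46 PM = 7 h 27 min; less 30 min break → 6 h 57 min
Thu: 8:51 AM–3:51 PM = 7 h 0 min; less 30 min break → 6 h 30 min
Fri: 10:58 AM–8:37 PM = 9 h 39 min; less 30 min break → 9 h 9 min
Total worked: 43 h 12 min = 2592 min.
Regular 43 h 12 min = 2592 min at €36.00/h; overtime 0 h 0 min = 0 min at €54.00/h.
Pay = (2592 × €36.00 + 0 × €54.00) ÷ 60 = €1555.20.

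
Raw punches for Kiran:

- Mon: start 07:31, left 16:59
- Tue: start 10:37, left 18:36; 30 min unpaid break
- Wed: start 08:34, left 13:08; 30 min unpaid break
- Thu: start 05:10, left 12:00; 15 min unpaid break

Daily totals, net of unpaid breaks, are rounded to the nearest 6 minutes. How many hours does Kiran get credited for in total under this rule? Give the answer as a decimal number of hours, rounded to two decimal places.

27.70 hours

Mon: 07:31–16:59 = 9 h 28 min → rounds to 9 h 30 min
Tue: 10:37–18:36 = 7 h 59 min − 30 min = 7 h 29 min → rounds to 7 h 30 min
Wed: 08:34–13:08 = 4 h 34 min − 30 min = 4 h 4 min → rounds to 4 h 6 min
Thu: 05:10–12:00 = 6 h 50 min − 15 min = 6 h 35 min → rounds to 6 h 36 min
Total credited: 27 h 42 min.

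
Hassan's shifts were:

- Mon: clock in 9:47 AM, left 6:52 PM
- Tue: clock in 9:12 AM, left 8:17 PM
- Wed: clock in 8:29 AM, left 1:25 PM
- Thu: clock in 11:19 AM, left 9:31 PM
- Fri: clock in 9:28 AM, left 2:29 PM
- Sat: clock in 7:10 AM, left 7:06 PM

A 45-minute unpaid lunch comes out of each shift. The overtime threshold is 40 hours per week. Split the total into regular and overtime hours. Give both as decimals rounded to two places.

Mon: 9:47 AM–6:52 PM = 9 h 5 min; less 45 min break → 8 h 20 min
Tue: 9:12 AM–8:17 PM = 11 h 5 min; less 45 min break → 10 h 20 min
Wed: 8:29 AM–1:25 PM = 4 h 56 min; less 45 min break → 4 h 11 min
Thu: 11:19 AM–9:31 PM = 10 h 12 min; less 45 min break → 9 h 27 min
Fri: 9:28 AM–2:29 PM = 5 h 1 min; less 45 min break → 4 h 16 min
Sat: 7:10 AM–7:06 PM = 11 h 56 min; less 45 min break → 11 h 11 min
Total worked: 47 h 45 min = 47.75 h.
Threshold 40 h → overtime 7 h 45 min, regular 40 h 0 min.

Regular 40.00 hours, overtime 7.75 hours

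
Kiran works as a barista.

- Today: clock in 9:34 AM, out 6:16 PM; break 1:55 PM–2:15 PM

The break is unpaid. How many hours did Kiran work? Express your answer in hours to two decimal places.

8.37 hours

Today: 9:34 AM–6:16 PM = 8 h 42 min; less 20 min break → 8 h 22 min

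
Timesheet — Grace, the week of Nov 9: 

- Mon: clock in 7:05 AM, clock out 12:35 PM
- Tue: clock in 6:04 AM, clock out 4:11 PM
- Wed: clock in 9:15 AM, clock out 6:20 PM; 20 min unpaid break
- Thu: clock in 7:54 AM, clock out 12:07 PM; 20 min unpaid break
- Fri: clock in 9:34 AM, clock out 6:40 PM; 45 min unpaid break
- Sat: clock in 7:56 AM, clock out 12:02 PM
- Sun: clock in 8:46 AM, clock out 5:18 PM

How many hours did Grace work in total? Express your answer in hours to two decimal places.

49.23 hours

Mon: 7:05 AM–12:35 PM = 5 h 30 min
Tue: 6:04 AM–4:11 PM = 10 h 7 min
Wed: 9:15 AM–6:20 PM = 9 h 5 min; less 20 min break → 8 h 45 min
Thu: 7:54 AM–12:07 PM = 4 h 13 min; less 20 min break → 3 h 53 min
Fri: 9:34 AM–6:40 PM = 9 h 6 min; less 45 min break → 8 h 21 min
Sat: 7:56 AM–12:02 PM = 4 h 6 min
Sun: 8:46 AM–5:18 PM = 8 h 32 min
Total: 5 h 30 min + 10 h 7 min + 8 h 45 min + 3 h 53 min + 8 h 21 min + 4 h 6 min + 8 h 32 min = 49 h 14 min.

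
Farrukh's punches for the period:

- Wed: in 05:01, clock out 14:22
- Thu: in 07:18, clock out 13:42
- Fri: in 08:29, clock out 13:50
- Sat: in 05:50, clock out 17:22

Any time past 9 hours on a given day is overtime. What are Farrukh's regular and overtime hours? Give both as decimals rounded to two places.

Regular 29.75 hours, overtime 2.88 hours

Wed: 05:01–14:22 = 9 h 21 min
Thu: 07:18–13:42 = 6 h 24 min
Fri: 08:29–13:50 = 5 h 21 min
Sat: 05:50–17:22 = 11 h 32 min
Wed reg 9 h 0 min / OT 0 h 21 min; Thu reg 6 h 24 min / OT 0 h 0 min; Fri reg 5 h 21 min / OT 0 h 0 min; Sat reg 9 h 0 min / OT 2 h 32 min.
Totals: regular 29 h 45 min, overtime 2 h 53 min.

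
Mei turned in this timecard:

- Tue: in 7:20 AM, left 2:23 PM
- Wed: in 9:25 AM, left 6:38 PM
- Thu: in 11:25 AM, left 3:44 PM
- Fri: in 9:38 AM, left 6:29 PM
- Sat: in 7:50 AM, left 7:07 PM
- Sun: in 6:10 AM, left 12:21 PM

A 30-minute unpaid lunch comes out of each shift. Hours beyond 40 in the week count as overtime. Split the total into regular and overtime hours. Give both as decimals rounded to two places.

Regular 40.00 hours, overtime 3.90 hours

Tue: 7:20 AM–2:23 PM = 7 h 3 min; less 30 min break → 6 h 33 min
Wed: 9:25 AM–6:38 PM = 9 h 13 min; less 30 min break → 8 h 43 min
Thu: 11:25 AM–3:44 PM = 4 h 19 min; less 30 min break → 3 h 49 min
Fri: 9:38 AM–6:29 PM = 8 h 51 min; less 30 min break → 8 h 21 min
Sat: 7:50 AM–7:07 PM = 11 h 17 min; less 30 min break → 10 h 47 min
Sun: 6:10 AM–12:21 PM = 6 h 11 min; less 30 min break → 5 h 41 min
Total worked: 43 h 54 min = 43.90 h.
Threshold 40 h → overtime 3 h 54 min, regular 40 h 0 min.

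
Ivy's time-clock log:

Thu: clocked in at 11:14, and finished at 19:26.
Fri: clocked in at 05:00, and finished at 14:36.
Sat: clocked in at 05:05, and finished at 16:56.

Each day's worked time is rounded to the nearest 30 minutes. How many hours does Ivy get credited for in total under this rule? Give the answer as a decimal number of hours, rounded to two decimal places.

Thu: 11:14–19:26 = 8 h 12 min → rounds to 8 h 0 min
Fri: 05:00–14:36 = 9 h 36 min → rounds to 9 h 30 min
Sat: 05:05–16:56 = 11 h 51 min → rounds to 12 h 0 min
Total credited: 29 h 30 min.

29.50 hours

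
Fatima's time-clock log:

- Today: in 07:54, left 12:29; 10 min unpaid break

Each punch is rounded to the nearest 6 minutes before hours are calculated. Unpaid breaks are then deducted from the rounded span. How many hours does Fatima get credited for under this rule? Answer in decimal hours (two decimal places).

Today: in 07:54→07:54, out 12:29→12:30; 4 h 36 min − 10 min = 4 h 26 min

4.43 hours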